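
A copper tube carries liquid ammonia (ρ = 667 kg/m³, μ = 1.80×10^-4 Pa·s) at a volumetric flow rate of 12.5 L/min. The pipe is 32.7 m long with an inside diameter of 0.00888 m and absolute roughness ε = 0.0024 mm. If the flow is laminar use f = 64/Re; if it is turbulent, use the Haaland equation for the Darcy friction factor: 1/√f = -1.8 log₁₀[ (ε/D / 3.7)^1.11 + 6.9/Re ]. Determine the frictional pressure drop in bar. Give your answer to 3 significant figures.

Q = 12.5 L/min = 12.5/60000 = 0.0002083 m³/s.
Cross-sectional area A = πD²/4 = π(0.00888)²/4 = 6.193e-05 m²; mean velocity V = Q/A = 0.0002083/6.193e-05 = 3.364 m/s.
Reynolds number Re = ρVD/μ = 667 · 3.364 · 0.00888 / 0.00018 = 1.107e+05.
Re > 4000 → turbulent. Relative roughness ε/D = 2.4e-06/0.00888 = 0.00027. Haaland: 1/√f = -1.8 log₁₀[(0.00027/3.7)^1.11 + 6.9/1.107e+05] = -1.8 log₁₀[2.56e-05 + 6.23e-05] = 7.3, so f = 0.01876.
Darcy-Weisbach: ΔP = f(L/D)(ρV²/2) = 0.01876·(32.7/0.00888)·(667·3.364²/2) = 0.01876·3682·3774 = 2.608e+05 Pa.
ΔP = 2.608e+05 Pa = 2.61 bar.

ΔP ≈ 2.61 bar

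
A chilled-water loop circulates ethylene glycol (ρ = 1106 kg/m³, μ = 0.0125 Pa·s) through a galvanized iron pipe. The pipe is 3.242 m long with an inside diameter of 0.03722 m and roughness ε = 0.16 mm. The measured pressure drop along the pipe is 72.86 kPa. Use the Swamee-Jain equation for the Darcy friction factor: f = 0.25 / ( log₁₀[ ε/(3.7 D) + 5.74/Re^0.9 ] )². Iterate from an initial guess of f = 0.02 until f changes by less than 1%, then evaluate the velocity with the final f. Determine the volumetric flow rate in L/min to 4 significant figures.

Q ≈ 438.2 L/min

Rearranging Darcy-Weisbach: V = √(2·ΔP·D/(f·L·ρ)). With ε/D = 0.00016/0.03722 = 0.0043, iterate starting from f = 0.02:
  f = 0.02 → V = √(2·7.286e+04·0.03722/(0.02·3.242·1106)) = 8.697 m/s; Re = ρVD/μ = 2.864e+04; f → 0.03272
  f = 0.03272 → V = 6.799 m/s; Re = 2.239e+04; f → 0.03353
  f = 0.03353 → V = 6.716 m/s; Re = 2.212e+04; f → 0.03358
Converged (Δf/f < 1%). With the final f = 0.03358: V = √(2·7.286e+04·0.03722/(0.03358·3.242·1106)) = 6.712 m/s.
Q = V·A = 6.712·(π/4·0.03722²) = 0.007303 m³/s = 438.2 L/min.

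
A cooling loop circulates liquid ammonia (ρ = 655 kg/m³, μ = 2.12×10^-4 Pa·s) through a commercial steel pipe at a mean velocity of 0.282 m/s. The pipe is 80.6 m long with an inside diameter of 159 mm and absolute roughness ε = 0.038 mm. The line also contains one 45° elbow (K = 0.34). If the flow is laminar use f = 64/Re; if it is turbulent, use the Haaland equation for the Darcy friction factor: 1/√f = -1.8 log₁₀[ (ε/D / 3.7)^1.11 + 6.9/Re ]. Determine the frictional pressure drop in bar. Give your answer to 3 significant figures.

Reynolds number Re = ρVD/μ = 655 · 0.282 · 0.159 / 0.000212 = 1.385e+05.
Re > 4000 → turbulent. Relative roughness ε/D = 3.8e-05/0.159 = 0.000239. Haaland: 1/√f = -1.8 log₁₀[(0.000239/3.7)^1.11 + 6.9/1.385e+05] = -1.8 log₁₀[2.24e-05 + 4.98e-05] = 7.455, so f = 0.01799.
Total minor-loss coefficient ΣK = 1·0.34 = 0.34.
ΔP = [f·L/D + ΣK]·(ρV²/2) = [0.01799·80.6/0.159 + 0.34]·(655·0.282²/2) = [9.121 + 0.34]·26.04 = 246.4 Pa.
ΔP = 246.4 Pa = 0.00246 bar.

ΔP ≈ 0.00246 bar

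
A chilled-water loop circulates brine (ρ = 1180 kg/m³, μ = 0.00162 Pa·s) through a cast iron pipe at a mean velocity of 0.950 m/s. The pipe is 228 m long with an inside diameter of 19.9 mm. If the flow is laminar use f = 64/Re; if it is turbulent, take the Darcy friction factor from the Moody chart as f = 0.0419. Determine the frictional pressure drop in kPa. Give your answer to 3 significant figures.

Reynolds number Re = ρVD/μ = 1180 · 0.95 · 0.0199 / 0.00162 = 1.377e+04.
Re > 4000 → turbulent; use the Moody-chart value f = 0.0419.
Darcy-Weisbach: ΔP = f(L/D)(ρV²/2) = 0.0419·(228/0.0199)·(1180·0.95²/2) = 0.0419·1.146e+04·532.5 = 2.556e+05 Pa.
ΔP = 2.556e+05 Pa = 256 kPa.

ΔP ≈ 256 kPa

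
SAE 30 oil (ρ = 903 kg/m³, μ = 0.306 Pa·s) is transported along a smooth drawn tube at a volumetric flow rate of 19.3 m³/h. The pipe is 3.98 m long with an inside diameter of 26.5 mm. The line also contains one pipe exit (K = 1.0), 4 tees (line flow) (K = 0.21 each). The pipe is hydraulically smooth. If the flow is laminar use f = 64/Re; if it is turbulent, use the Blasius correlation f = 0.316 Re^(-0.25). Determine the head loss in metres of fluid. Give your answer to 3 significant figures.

h_f ≈ 69.8 m

Q = 19.3 m³/h = 19.3/3600 = 0.005361 m³/s.
Cross-sectional area A = πD²/4 = π(0.0265)²/4 = 0.0005515 m²; mean velocity V = Q/A = 0.005361/0.0005515 = 9.72 m/s.
Reynolds number Re = ρVD/μ = 903 · 9.72 · 0.0265 / 0.306 = 760.1.
Re < 2300 → laminar flow, so f = 64/Re = 64/760.1 = 0.0842 (the turbulent correlation is not needed).
Total minor-loss coefficient ΣK = 1·1 + 4·0.21 = 1.84.
ΔP = [f·L/D + ΣK]·(ρV²/2) = [0.0842·3.98/0.0265 + 1.84]·(903·9.72²/2) = [12.65 + 1.84]·4.266e+04 = 6.179e+05 Pa.
Head loss h_f = ΔP/(ρg) = 6.179e+05/(903·9.81) = 69.8 m.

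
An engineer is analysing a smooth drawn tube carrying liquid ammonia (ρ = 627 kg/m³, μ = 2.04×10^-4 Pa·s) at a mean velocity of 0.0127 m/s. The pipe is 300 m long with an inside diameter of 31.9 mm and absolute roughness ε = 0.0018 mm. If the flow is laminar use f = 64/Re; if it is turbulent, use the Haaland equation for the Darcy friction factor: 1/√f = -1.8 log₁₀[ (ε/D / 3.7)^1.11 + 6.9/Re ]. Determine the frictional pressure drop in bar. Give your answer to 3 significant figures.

Reynolds number Re = ρVD/μ = 627 · 0.0127 · 0.0319 / 0.000204 = 1245.
Re < 2300 → laminar flow, so f = 64/Re = 64/1245 = 0.0514 (the turbulent correlation is not needed).
Darcy-Weisbach: ΔP = f(L/D)(ρV²/2) = 0.0514·(300/0.0319)·(627·0.0127²/2) = 0.0514·9404·0.05056 = 24.44 Pa.
ΔP = 24.44 Pa = 2.44×10^-4 bar.

ΔP ≈ 2.44×10^-4 bar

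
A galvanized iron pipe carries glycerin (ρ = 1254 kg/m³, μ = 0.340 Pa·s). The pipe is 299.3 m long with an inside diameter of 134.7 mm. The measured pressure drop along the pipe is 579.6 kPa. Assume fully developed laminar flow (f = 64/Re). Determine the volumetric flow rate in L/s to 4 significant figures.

For laminar flow, f = 64/Re with Re = ρVD/μ, so Darcy-Weisbach reduces to ΔP = 32μLV/D². Solving for V: V = ΔP·D²/(32μL) = 5.796e+05·(0.1347)²/(32·0.34·299.3) = 3.229 m/s.
Check: Re = ρVD/μ = 1254·3.229·0.1347/0.34 = 1604 < 2300, so the laminar assumption holds.
Q = V·A = 3.229·(π/4·0.1347²) = 0.04602 m³/s = 46.02 L/s.

Q ≈ 46.02 L/s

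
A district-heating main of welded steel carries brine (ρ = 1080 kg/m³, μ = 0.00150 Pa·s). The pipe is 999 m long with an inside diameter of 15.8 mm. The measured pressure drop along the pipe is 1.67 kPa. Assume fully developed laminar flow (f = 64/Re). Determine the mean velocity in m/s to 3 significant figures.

For laminar flow, f = 64/Re with Re = ρVD/μ, so Darcy-Weisbach reduces to ΔP = 32μLV/D². Solving for V: V = ΔP·D²/(32μL) = 1670·(0.0158)²/(32·0.0015·999) = 0.008694 m/s.
Check: Re = ρVD/μ = 1080·0.008694·0.0158/0.0015 = 98.9 < 2300, so the laminar assumption holds.

V ≈ 0.00869 m/s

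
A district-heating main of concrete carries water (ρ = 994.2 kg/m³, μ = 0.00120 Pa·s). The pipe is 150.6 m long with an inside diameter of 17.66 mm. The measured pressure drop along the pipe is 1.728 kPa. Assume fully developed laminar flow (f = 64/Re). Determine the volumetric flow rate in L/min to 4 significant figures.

Q ≈ 1.370 L/min

For laminar flow, f = 64/Re with Re = ρVD/μ, so Darcy-Weisbach reduces to ΔP = 32μLV/D². Solving for V: V = ΔP·D²/(32μL) = 1728·(0.01766)²/(32·0.0012·150.6) = 0.09319 m/s.
Check: Re = ρVD/μ = 994.2·0.09319·0.01766/0.0012 = 1363 < 2300, so the laminar assumption holds.
Q = V·A = 0.09319·(π/4·0.01766²) = 2.283e-05 m³/s = 1.370 L/min.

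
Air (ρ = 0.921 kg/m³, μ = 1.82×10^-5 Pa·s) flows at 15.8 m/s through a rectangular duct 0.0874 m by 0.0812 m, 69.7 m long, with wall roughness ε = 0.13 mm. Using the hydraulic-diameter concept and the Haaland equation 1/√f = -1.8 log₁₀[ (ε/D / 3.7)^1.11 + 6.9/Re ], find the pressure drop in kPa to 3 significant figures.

ΔP ≈ 2.33 kPa

Hydraulic diameter D_h = 4A/P = 4·(0.0874·0.0812)/(2·(0.0874+0.0812)) = 0.02839/0.3372 = 0.08419 m.
Re = ρVD_h/μ = 0.921·15.8·0.08419/1.82e-05 = 6.731e+04.
ε/D_h = 0.00013/0.08419 = 0.00154; Haaland gives 1/√f = -1.8 log₁₀[0.000177+0.000103] = 6.396, so f = 0.02445.
ΔP = f(L/D_h)(ρV²/2) = 0.02445·69.7/0.08419·115 = 2327 Pa.
ΔP = 2.33 kPa.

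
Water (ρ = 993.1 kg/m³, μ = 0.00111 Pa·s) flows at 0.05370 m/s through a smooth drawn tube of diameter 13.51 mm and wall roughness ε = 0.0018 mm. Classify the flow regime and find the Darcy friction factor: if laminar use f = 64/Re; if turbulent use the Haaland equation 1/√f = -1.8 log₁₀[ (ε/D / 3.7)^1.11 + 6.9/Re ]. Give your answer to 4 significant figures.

Re = ρVD/μ = 993.1·0.0537·0.01351/0.00111 = 649.1.
Re < 2300 → laminar, so f = 64/Re = 0.0986 (roughness is irrelevant in laminar flow).

f ≈ 0.09860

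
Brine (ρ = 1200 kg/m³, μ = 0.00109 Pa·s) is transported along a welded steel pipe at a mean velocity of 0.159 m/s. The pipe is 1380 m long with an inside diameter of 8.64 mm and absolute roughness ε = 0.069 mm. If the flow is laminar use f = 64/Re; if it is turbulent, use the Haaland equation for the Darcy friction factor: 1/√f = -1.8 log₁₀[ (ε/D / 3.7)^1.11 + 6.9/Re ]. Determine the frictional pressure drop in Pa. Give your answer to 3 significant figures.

ΔP ≈ 103000 Pa

Reynolds number Re = ρVD/μ = 1200 · 0.159 · 0.00864 / 0.00109 = 1512.
Re < 2300 → laminar flow, so f = 64/Re = 64/1512 = 0.04232 (the turbulent correlation is not needed).
Darcy-Weisbach: ΔP = f(L/D)(ρV²/2) = 0.04232·(1380/0.00864)·(1200·0.159²/2) = 0.04232·1.597e+05·15.17 = 1.025e+05 Pa.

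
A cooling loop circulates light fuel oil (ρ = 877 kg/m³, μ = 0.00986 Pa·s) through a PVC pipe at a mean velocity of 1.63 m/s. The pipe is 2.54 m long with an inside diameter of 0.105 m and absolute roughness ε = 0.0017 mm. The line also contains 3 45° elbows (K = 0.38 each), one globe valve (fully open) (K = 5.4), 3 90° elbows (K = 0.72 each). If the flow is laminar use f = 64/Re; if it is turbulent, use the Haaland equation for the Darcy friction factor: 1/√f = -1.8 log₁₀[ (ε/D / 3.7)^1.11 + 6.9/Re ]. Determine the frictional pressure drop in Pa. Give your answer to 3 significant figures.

Reynolds number Re = ρVD/μ = 877 · 1.63 · 0.105 / 0.00986 = 1.522e+04.
Re > 4000 → turbulent. Relative roughness ε/D = 1.7e-06/0.105 = 1.62e-05. Haaland: 1/√f = -1.8 log₁₀[(1.62e-05/3.7)^1.11 + 6.9/1.522e+04] = -1.8 log₁₀[1.13e-06 + 0.000453] = 6.017, so f = 0.02762.
Total minor-loss coefficient ΣK = 3·0.38 + 1·5.4 + 3·0.72 = 8.7.
ΔP = [f·L/D + ΣK]·(ρV²/2) = [0.02762·2.54/0.105 + 8.7]·(877·1.63²/2) = [0.6682 + 8.7]·1165 = 1.091e+04 Pa.

ΔP ≈ 10900 Pa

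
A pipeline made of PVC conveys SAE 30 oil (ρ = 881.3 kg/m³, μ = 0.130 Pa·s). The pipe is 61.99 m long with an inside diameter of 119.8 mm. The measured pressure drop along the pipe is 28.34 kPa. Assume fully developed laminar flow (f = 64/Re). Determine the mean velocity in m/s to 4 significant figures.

V ≈ 1.577 m/s

For laminar flow, f = 64/Re with Re = ρVD/μ, so Darcy-Weisbach reduces to ΔP = 32μLV/D². Solving for V: V = ΔP·D²/(32μL) = 2.834e+04·(0.1198)²/(32·0.13·61.99) = 1.577 m/s.
Check: Re = ρVD/μ = 881.3·1.577·0.1198/0.13 = 1281 < 2300, so the laminar assumption holds.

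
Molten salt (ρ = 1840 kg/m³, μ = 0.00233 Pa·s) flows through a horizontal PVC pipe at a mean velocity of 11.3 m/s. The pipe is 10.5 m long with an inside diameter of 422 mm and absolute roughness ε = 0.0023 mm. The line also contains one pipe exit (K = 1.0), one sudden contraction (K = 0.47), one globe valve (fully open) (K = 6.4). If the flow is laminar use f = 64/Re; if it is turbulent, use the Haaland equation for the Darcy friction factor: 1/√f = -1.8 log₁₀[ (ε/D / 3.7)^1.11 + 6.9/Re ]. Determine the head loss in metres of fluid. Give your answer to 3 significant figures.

Reynolds number Re = ρVD/μ = 1840 · 11.3 · 0.422 / 0.00233 = 3.766e+06.
Re > 4000 → turbulent. Relative roughness ε/D = 2.3e-06/0.422 = 5.45e-06. Haaland: 1/√f = -1.8 log₁₀[(5.45e-06/3.7)^1.11 + 6.9/3.766e+06] = -1.8 log₁₀[3.36e-07 + 1.83e-06] = 10.19, so f = 0.009621.
Total minor-loss coefficient ΣK = 1·1 + 1·0.47 + 1·6.4 = 7.87.
ΔP = [f·L/D + ΣK]·(ρV²/2) = [0.009621·10.5/0.422 + 7.87]·(1840·11.3²/2) = [0.2394 + 7.87]·1.175e+05 = 9.526e+05 Pa.
Head loss h_f = ΔP/(ρg) = 9.526e+05/(1840·9.81) = 52.8 m.

h_f ≈ 52.8 m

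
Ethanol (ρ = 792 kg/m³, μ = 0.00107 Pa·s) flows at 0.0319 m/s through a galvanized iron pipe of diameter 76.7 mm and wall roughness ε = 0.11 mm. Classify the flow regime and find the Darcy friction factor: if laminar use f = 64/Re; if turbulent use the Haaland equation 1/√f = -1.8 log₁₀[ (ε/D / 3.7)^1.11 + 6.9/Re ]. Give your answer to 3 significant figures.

Re = ρVD/μ = 792·0.0319·0.0767/0.00107 = 1811.
Re < 2300 → laminar, so f = 64/Re = 0.03534 (roughness is irrelevant in laminar flow).

f ≈ 0.0353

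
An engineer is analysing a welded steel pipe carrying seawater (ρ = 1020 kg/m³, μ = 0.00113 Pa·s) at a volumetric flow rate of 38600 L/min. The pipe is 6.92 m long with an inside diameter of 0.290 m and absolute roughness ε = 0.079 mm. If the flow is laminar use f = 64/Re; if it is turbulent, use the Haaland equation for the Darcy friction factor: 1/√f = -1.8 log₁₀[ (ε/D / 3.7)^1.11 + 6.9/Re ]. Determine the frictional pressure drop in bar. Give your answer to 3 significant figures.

Q = 38600 L/min = 38600/60000 = 0.6433 m³/s.
Cross-sectional area A = πD²/4 = π(0.29)²/4 = 0.06605 m²; mean velocity V = Q/A = 0.6433/0.06605 = 9.74 m/s.
Reynolds number Re = ρVD/μ = 1020 · 9.74 · 0.29 / 0.00113 = 2.55e+06.
Re > 4000 → turbulent. Relative roughness ε/D = 7.9e-05/0.29 = 0.000272. Haaland: 1/√f = -1.8 log₁₀[(0.000272/3.7)^1.11 + 6.9/2.55e+06] = -1.8 log₁₀[2.58e-05 + 2.71e-06] = 8.18, so f = 0.01495.
Darcy-Weisbach: ΔP = f(L/D)(ρV²/2) = 0.01495·(6.92/0.29)·(1020·9.74²/2) = 0.01495·23.86·4.838e+04 = 1.725e+04 Pa.
ΔP = 1.725e+04 Pa = 0.173 bar.

ΔP ≈ 0.173 bar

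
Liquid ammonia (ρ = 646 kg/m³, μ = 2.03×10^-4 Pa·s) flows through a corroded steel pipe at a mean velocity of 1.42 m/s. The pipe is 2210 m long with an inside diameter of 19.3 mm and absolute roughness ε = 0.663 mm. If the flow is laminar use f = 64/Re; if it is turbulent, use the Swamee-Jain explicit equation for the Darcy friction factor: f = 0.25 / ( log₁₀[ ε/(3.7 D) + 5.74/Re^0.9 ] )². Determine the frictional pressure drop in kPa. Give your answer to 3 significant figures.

Reynolds number Re = ρVD/μ = 646 · 1.42 · 0.0193 / 0.000203 = 8.721e+04.
Re > 4000 → turbulent. Relative roughness ε/D = 0.000663/0.0193 = 0.0344. Swamee-Jain: f = 0.25/(log₁₀[0.0344/3.7 + 5.74/8.721e+04^0.9])² = 0.25/(log₁₀[0.00928 + 0.000205])² = 0.25/(-2.023)² = 0.0611.
Darcy-Weisbach: ΔP = f(L/D)(ρV²/2) = 0.0611·(2210/0.0193)·(646·1.42²/2) = 0.0611·1.145e+05·651.3 = 4.557e+06 Pa.
ΔP = 4.557e+06 Pa = 4560 kPa.

ΔP ≈ 4560 kPa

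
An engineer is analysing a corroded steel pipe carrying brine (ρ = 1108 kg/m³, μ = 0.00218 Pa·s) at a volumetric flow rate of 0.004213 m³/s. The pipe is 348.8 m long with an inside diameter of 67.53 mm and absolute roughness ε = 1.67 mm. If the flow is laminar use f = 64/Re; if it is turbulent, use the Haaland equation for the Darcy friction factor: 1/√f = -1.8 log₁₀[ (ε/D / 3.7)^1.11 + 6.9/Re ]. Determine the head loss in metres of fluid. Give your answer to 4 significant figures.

Cross-sectional area A = πD²/4 = π(0.06753)²/4 = 0.003582 m²; mean velocity V = Q/A = 0.004213/0.003582 = 1.176 m/s.
Reynolds number Re = ρVD/μ = 1108 · 1.176 · 0.06753 / 0.00218 = 4.037e+04.
Re > 4000 → turbulent. Relative roughness ε/D = 0.00167/0.06753 = 0.0247. Haaland: 1/√f = -1.8 log₁₀[(0.0247/3.7)^1.11 + 6.9/4.037e+04] = -1.8 log₁₀[0.00385 + 0.000171] = 4.312, so f = 0.05379.
Darcy-Weisbach: ΔP = f(L/D)(ρV²/2) = 0.05379·(348.8/0.06753)·(1108·1.176²/2) = 0.05379·5165·766.5 = 2.13e+05 Pa.
Head loss h_f = ΔP/(ρg) = 2.13e+05/(1108·9.81) = 19.59 m.

h_f ≈ 19.59 m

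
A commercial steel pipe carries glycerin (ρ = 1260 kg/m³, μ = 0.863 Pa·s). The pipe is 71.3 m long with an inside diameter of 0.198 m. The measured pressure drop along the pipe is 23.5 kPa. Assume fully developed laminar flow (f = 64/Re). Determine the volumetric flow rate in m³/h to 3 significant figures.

Q ≈ 51.9 m³/h

For laminar flow, f = 64/Re with Re = ρVD/μ, so Darcy-Weisbach reduces to ΔP = 32μLV/D². Solving for V: V = ΔP·D²/(32μL) = 2.35e+04·(0.198)²/(32·0.863·71.3) = 0.4679 m/s.
Check: Re = ρVD/μ = 1260·0.4679·0.198/0.863 = 135.3 < 2300, so the laminar assumption holds.
Q = V·A = 0.4679·(π/4·0.198²) = 0.01441 m³/s = 51.9 m³/h.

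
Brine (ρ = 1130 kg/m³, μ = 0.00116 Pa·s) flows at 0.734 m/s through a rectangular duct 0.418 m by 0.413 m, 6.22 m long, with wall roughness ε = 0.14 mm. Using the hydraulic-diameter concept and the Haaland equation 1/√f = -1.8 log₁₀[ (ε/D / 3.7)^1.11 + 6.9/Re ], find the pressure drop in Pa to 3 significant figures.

Hydraulic diameter D_h = 4A/P = 4·(0.418·0.413)/(2·(0.418+0.413)) = 0.6905/1.662 = 0.4155 m.
Re = ρVD_h/μ = 1130·0.734·0.4155/0.00116 = 2.971e+05.
ε/D_h = 0.00014/0.4155 = 0.000337; Haaland gives 1/√f = -1.8 log₁₀[3.27e-05+2.32e-05] = 7.654, so f = 0.01707.
ΔP = f(L/D_h)(ρV²/2) = 0.01707·6.22/0.4155·304.4 = 77.79 Pa.

ΔP ≈ 77.8 Pa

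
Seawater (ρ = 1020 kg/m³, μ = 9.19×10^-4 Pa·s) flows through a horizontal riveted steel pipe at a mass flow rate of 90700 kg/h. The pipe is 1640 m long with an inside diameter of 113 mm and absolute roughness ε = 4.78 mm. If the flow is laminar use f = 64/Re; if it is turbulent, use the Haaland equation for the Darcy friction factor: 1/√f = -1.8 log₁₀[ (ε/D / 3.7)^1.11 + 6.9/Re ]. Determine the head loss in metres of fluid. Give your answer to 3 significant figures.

h_f ≈ 298 m

ṁ = 90700 kg/h = 90700/3600 = 25.19 kg/s.
A = πD²/4 = π(0.113)²/4 = 0.01003 m²; mean velocity V = ṁ/(ρA) = 25.19/(1020 · 0.01003) = 2.463 m/s.
Reynolds number Re = ρVD/μ = 1020 · 2.463 · 0.113 / 0.000919 = 3.089e+05.
Re > 4000 → turbulent. Relative roughness ε/D = 0.00478/0.113 = 0.0423. Haaland: 1/√f = -1.8 log₁₀[(0.0423/3.7)^1.11 + 6.9/3.089e+05] = -1.8 log₁₀[0.00699 + 2.23e-05] = 3.877, so f = 0.06652.
Darcy-Weisbach: ΔP = f(L/D)(ρV²/2) = 0.06652·(1640/0.113)·(1020·2.463²/2) = 0.06652·1.451e+04·3094 = 2.987e+06 Pa.
Head loss h_f = ΔP/(ρg) = 2.987e+06/(1020·9.81) = 298 m.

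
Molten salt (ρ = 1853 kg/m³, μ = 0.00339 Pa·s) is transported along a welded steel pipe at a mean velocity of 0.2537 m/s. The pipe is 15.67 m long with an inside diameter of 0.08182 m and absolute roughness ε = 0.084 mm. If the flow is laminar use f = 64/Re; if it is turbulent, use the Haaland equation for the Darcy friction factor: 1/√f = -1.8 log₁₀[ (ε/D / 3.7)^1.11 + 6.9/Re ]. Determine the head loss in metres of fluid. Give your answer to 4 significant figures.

Reynolds number Re = ρVD/μ = 1853 · 0.2537 · 0.08182 / 0.00339 = 1.135e+04.
Re > 4000 → turbulent. Relative roughness ε/D = 8.4e-05/0.08182 = 0.00103. Haaland: 1/√f = -1.8 log₁₀[(0.00103/3.7)^1.11 + 6.9/1.135e+04] = -1.8 log₁₀[0.000113 + 0.000608] = 5.656, so f = 0.03126.
Darcy-Weisbach: ΔP = f(L/D)(ρV²/2) = 0.03126·(15.67/0.08182)·(1853·0.2537²/2) = 0.03126·191.5·59.63 = 357 Pa.
Head loss h_f = ΔP/(ρg) = 357/(1853·9.81) = 0.01964 m.

h_f ≈ 0.01964 m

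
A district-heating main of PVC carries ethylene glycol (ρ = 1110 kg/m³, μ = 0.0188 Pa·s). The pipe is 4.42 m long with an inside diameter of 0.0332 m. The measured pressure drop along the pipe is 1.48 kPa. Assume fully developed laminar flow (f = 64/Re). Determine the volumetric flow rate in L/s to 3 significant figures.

For laminar flow, f = 64/Re with Re = ρVD/μ, so Darcy-Weisbach reduces to ΔP = 32μLV/D². Solving for V: V = ΔP·D²/(32μL) = 1480·(0.0332)²/(32·0.0188·4.42) = 0.6135 m/s.
Check: Re = ρVD/μ = 1110·0.6135·0.0332/0.0188 = 1203 < 2300, so the laminar assumption holds.
Q = V·A = 0.6135·(π/4·0.0332²) = 0.0005311 m³/s = 0.531 L/s.

Q ≈ 0.531 L/s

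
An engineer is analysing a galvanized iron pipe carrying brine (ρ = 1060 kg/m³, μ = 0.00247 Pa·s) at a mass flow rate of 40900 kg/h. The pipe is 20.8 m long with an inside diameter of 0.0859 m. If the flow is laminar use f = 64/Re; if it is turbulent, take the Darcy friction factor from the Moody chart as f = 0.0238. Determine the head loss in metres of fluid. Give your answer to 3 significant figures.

ṁ = 40900 kg/h = 40900/3600 = 11.36 kg/s.
A = πD²/4 = π(0.0859)²/4 = 0.005795 m²; mean velocity V = ṁ/(ρA) = 11.36/(1060 · 0.005795) = 1.849 m/s.
Reynolds number Re = ρVD/μ = 1060 · 1.849 · 0.0859 / 0.00247 = 6.818e+04.
Re > 4000 → turbulent; use the Moody-chart value f = 0.0238.
Darcy-Weisbach: ΔP = f(L/D)(ρV²/2) = 0.0238·(20.8/0.0859)·(1060·1.849²/2) = 0.0238·242.1·1813 = 1.045e+04 Pa.
Head loss h_f = ΔP/(ρg) = 1.045e+04/(1060·9.81) = 1.00 m.

h_f ≈ 1.00 m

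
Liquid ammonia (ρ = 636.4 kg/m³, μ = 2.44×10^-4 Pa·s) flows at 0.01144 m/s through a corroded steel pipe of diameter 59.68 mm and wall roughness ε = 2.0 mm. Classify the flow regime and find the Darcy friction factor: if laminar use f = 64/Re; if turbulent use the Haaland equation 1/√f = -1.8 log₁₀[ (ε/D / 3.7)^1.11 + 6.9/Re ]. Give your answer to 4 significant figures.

f ≈ 0.03594

Re = ρVD/μ = 636.4·0.01144·0.05968/0.000244 = 1781.
Re < 2300 → laminar, so f = 64/Re = 0.03594 (roughness is irrelevant in laminar flow).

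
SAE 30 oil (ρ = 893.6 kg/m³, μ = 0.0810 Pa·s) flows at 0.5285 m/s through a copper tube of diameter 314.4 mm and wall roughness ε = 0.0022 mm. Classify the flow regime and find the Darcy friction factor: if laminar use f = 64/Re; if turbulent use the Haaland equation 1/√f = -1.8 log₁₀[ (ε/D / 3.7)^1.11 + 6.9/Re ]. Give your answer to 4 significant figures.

f ≈ 0.03491

Re = ρVD/μ = 893.6·0.5285·0.3144/0.081 = 1833.
Re < 2300 → laminar, so f = 64/Re = 0.03491 (roughness is irrelevant in laminar flow).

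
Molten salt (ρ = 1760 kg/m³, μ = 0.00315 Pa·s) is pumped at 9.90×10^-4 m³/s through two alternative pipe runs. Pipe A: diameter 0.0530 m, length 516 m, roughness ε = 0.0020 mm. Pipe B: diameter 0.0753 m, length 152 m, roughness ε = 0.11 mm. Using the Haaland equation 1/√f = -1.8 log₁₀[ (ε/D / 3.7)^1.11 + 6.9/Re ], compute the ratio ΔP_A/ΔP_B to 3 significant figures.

Pipe A: V = Q/A = 0.00099/0.002206 = 0.4487 m/s; Re = 1.329e+04; ε/D = 3.77e-05; Haaland → f = 0.02865; ΔP_A = f(L/D)(ρV²/2) = 4.943e+04 Pa.
Pipe B: V = Q/A = 0.00099/0.004453 = 0.2223 m/s; Re = 9353; ε/D = 0.00146; Haaland → f = 0.03332; ΔP_B = f(L/D)(ρV²/2) = 2925 Pa.
ΔP_A/ΔP_B = 4.943e+04/2925 = 16.9.

ΔP_A/ΔP_B ≈ 16.9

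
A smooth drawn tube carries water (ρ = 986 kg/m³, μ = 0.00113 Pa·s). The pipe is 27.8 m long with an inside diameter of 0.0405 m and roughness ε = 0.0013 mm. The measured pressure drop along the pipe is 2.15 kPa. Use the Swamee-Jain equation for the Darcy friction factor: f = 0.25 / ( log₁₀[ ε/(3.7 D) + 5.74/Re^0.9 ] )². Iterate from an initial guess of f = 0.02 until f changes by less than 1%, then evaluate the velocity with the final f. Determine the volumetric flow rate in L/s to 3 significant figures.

Rearranging Darcy-Weisbach: V = √(2·ΔP·D/(f·L·ρ)). With ε/D = 1.3e-06/0.0405 = 3.21e-05, iterate starting from f = 0.02:
  f = 0.02 → V = √(2·2150·0.0405/(0.02·27.8·986)) = 0.5636 m/s; Re = ρVD/μ = 1.992e+04; f → 0.02592
  f = 0.02592 → V = 0.4951 m/s; Re = 1.75e+04; f → 0.02678
  f = 0.02678 → V = 0.4871 m/s; Re = 1.721e+04; f → 0.02689
Converged (Δf/f < 1%). With the final f = 0.02689: V = √(2·2150·0.0405/(0.02689·27.8·986)) = 0.4861 m/s.
Q = V·A = 0.4861·(π/4·0.0405²) = 0.0006262 m³/s = 0.626 L/s.

Q ≈ 0.626 L/s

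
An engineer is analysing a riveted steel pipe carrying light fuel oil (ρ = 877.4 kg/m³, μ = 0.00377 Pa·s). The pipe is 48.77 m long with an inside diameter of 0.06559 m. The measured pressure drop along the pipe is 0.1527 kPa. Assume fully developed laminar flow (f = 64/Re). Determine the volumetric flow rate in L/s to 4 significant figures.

Q ≈ 0.3773 L/s

For laminar flow, f = 64/Re with Re = ρVD/μ, so Darcy-Weisbach reduces to ΔP = 32μLV/D². Solving for V: V = ΔP·D²/(32μL) = 152.7·(0.06559)²/(32·0.00377·48.77) = 0.1117 m/s.
Check: Re = ρVD/μ = 877.4·0.1117·0.06559/0.00377 = 1704 < 2300, so the laminar assumption holds.
Q = V·A = 0.1117·(π/4·0.06559²) = 0.0003773 m³/s = 0.3773 L/s.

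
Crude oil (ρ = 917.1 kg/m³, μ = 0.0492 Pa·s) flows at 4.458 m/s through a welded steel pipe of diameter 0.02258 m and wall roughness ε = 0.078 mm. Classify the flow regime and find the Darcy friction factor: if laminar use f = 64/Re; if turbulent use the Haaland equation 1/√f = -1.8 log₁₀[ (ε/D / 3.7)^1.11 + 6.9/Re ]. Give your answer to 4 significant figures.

f ≈ 0.03411

Re = ρVD/μ = 917.1·4.458·0.02258/0.0492 = 1876.
Re < 2300 → laminar, so f = 64/Re = 0.03411 (roughness is irrelevant in laminar flow).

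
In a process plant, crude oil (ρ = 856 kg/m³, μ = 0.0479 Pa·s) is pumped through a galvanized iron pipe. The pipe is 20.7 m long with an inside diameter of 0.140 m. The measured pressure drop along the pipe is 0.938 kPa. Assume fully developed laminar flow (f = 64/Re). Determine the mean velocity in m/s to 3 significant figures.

For laminar flow, f = 64/Re with Re = ρVD/μ, so Darcy-Weisbach reduces to ΔP = 32μLV/D². Solving for V: V = ΔP·D²/(32μL) = 938·(0.14)²/(32·0.0479·20.7) = 0.5794 m/s.
Check: Re = ρVD/μ = 856·0.5794·0.14/0.0479 = 1450 < 2300, so the laminar assumption holds.

V ≈ 0.579 m/s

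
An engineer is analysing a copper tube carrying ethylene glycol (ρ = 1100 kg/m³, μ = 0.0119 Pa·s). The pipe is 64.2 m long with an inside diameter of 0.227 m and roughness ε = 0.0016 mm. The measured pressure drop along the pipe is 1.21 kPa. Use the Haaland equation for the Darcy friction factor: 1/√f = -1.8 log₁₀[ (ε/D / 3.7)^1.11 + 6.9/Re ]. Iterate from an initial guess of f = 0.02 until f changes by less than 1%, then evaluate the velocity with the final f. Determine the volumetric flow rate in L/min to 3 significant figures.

Rearranging Darcy-Weisbach: V = √(2·ΔP·D/(f·L·ρ)). With ε/D = 1.6e-06/0.227 = 7.05e-06, iterate starting from f = 0.02:
  f = 0.02 → V = √(2·1210·0.227/(0.02·64.2·1100)) = 0.6237 m/s; Re = ρVD/μ = 1.309e+04; f → 0.02873
  f = 0.02873 → V = 0.5203 m/s; Re = 1.092e+04; f → 0.03016
  f = 0.03016 → V = 0.5079 m/s; Re = 1.066e+04; f → 0.03036
Converged (Δf/f < 1%). With the final f = 0.03036: V = √(2·1210·0.227/(0.03036·64.2·1100)) = 0.5062 m/s.
Q = V·A = 0.5062·(π/4·0.227²) = 0.02049 m³/s = 1230 L/min.

Q ≈ 1230 L/min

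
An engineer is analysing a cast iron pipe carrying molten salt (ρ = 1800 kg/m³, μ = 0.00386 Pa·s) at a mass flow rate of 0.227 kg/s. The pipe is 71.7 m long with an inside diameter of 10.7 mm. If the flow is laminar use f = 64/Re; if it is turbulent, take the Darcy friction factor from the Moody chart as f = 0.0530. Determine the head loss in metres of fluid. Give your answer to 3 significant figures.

h_f ≈ 35.6 m

A = πD²/4 = π(0.0107)²/4 = 8.992e-05 m²; mean velocity V = ṁ/(ρA) = 0.227/(1800 · 8.992e-05) = 1.402 m/s.
Reynolds number Re = ρVD/μ = 1800 · 1.402 · 0.0107 / 0.00386 = 6998.
Re > 4000 → turbulent; use the Moody-chart value f = 0.0530.
Darcy-Weisbach: ΔP = f(L/D)(ρV²/2) = 0.053·(71.7/0.0107)·(1800·1.402²/2) = 0.053·6701·1770 = 6.287e+05 Pa.
Head loss h_f = ΔP/(ρg) = 6.287e+05/(1800·9.81) = 35.6 m.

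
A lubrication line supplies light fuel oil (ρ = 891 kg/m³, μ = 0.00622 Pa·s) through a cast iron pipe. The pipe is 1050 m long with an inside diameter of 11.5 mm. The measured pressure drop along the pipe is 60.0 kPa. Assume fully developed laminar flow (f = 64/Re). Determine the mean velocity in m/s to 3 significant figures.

V ≈ 0.0380 m/s

For laminar flow, f = 64/Re with Re = ρVD/μ, so Darcy-Weisbach reduces to ΔP = 32μLV/D². Solving for V: V = ΔP·D²/(32μL) = 6e+04·(0.0115)²/(32·0.00622·1050) = 0.03797 m/s.
Check: Re = ρVD/μ = 891·0.03797·0.0115/0.00622 = 62.55 < 2300, so the laminar assumption holds.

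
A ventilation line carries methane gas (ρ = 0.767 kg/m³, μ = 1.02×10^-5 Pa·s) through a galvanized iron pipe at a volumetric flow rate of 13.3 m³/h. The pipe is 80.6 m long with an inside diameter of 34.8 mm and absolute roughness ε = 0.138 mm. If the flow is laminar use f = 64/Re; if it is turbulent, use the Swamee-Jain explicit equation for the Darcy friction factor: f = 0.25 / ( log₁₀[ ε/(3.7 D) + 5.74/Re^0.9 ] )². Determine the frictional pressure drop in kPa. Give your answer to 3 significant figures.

ΔP ≈ 0.494 kPa

Q = 13.3 m³/h = 13.3/3600 = 0.003694 m³/s.
Cross-sectional area A = πD²/4 = π(0.0348)²/4 = 0.0009511 m²; mean velocity V = Q/A = 0.003694/0.0009511 = 3.884 m/s.
Reynolds number Re = ρVD/μ = 0.767 · 3.884 · 0.0348 / 1.02e-05 = 1.016e+04.
Re > 4000 → turbulent. Relative roughness ε/D = 0.000138/0.0348 = 0.00397. Swamee-Jain: f = 0.25/(log₁₀[0.00397/3.7 + 5.74/1.016e+04^0.9])² = 0.25/(log₁₀[0.00107 + 0.00142])² = 0.25/(-2.603)² = 0.03689.
Darcy-Weisbach: ΔP = f(L/D)(ρV²/2) = 0.03689·(80.6/0.0348)·(0.767·3.884²/2) = 0.03689·2316·5.786 = 494.3 Pa.
ΔP = 494.3 Pa = 0.494 kPa.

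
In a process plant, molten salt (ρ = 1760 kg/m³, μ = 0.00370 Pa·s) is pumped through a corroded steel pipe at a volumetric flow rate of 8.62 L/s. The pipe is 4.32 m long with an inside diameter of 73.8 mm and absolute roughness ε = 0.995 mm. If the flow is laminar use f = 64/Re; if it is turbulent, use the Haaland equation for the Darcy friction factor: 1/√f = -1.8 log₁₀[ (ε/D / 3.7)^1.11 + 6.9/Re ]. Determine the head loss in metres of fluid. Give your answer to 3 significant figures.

Q = 8.62 L/s = 8.62/1000 = 0.00862 m³/s.
Cross-sectional area A = πD²/4 = π(0.0738)²/4 = 0.004278 m²; mean velocity V = Q/A = 0.00862/0.004278 = 2.015 m/s.
Reynolds number Re = ρVD/μ = 1760 · 2.015 · 0.0738 / 0.0037 = 7.074e+04.
Re > 4000 → turbulent. Relative roughness ε/D = 0.000995/0.0738 = 0.0135. Haaland: 1/√f = -1.8 log₁₀[(0.0135/3.7)^1.11 + 6.9/7.074e+04] = -1.8 log₁₀[0.00196 + 9.75e-05] = 4.834, so f = 0.04279.
Darcy-Weisbach: ΔP = f(L/D)(ρV²/2) = 0.04279·(4.32/0.0738)·(1760·2.015²/2) = 0.04279·58.54·3573 = 8951 Pa.
Head loss h_f = ΔP/(ρg) = 8951/(1760·9.81) = 0.518 m.

h_f ≈ 0.518 m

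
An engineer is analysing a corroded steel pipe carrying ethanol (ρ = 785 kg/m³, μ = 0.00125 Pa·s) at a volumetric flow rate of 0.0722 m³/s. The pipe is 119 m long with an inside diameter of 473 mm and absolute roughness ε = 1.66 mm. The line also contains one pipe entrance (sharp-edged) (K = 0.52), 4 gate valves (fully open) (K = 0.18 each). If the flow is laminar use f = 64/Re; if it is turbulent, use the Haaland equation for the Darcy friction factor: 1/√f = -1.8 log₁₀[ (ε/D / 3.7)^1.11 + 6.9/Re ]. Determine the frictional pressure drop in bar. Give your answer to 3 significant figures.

Cross-sectional area A = πD²/4 = π(0.473)²/4 = 0.1757 m²; mean velocity V = Q/A = 0.0722/0.1757 = 0.4109 m/s.
Reynolds number Re = ρVD/μ = 785 · 0.4109 · 0.473 / 0.00125 = 1.221e+05.
Re > 4000 → turbulent. Relative roughness ε/D = 0.00166/0.473 = 0.00351. Haaland: 1/√f = -1.8 log₁₀[(0.00351/3.7)^1.11 + 6.9/1.221e+05] = -1.8 log₁₀[0.000441 + 5.65e-05] = 5.946, so f = 0.02829.
Total minor-loss coefficient ΣK = 1·0.52 + 4·0.18 = 1.24.
ΔP = [f·L/D + ΣK]·(ρV²/2) = [0.02829·119/0.473 + 1.24]·(785·0.4109²/2) = [7.117 + 1.24]·66.27 = 553.8 Pa.
ΔP = 553.8 Pa = 0.00554 bar.

ΔP ≈ 0.00554 bar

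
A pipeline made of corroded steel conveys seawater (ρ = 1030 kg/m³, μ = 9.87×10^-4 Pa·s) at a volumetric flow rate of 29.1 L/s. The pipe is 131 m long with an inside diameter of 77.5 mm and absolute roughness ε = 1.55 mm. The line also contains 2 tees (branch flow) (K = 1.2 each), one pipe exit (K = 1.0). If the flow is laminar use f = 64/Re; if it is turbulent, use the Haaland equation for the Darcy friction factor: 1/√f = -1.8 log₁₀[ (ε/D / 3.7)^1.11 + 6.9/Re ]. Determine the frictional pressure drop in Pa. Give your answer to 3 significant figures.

Q = 29.1 L/s = 29.1/1000 = 0.0291 m³/s.
Cross-sectional area A = πD²/4 = π(0.0775)²/4 = 0.004717 m²; mean velocity V = Q/A = 0.0291/0.004717 = 6.169 m/s.
Reynolds number Re = ρVD/μ = 1030 · 6.169 · 0.0775 / 0.000987 = 4.989e+05.
Re > 4000 → turbulent. Relative roughness ε/D = 0.00155/0.0775 = 0.02. Haaland: 1/√f = -1.8 log₁₀[(0.02/3.7)^1.11 + 6.9/4.989e+05] = -1.8 log₁₀[0.00304 + 1.38e-05] = 4.526, so f = 0.04881.
Total minor-loss coefficient ΣK = 2·1.2 + 1·1 = 3.4.
ΔP = [f·L/D + ΣK]·(ρV²/2) = [0.04881·131/0.0775 + 3.4]·(1030·6.169²/2) = [82.51 + 3.4]·1.96e+04 = 1.684e+06 Pa.

ΔP ≈ 1.68×10^6 Pa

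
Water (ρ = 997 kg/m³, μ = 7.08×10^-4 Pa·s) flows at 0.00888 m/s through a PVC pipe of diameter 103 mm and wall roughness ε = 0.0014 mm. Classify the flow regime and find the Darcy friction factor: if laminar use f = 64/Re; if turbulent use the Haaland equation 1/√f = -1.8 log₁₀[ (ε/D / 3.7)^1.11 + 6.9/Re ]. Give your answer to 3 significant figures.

f ≈ 0.0497

Re = ρVD/μ = 997·0.00888·0.103/0.000708 = 1288.
Re < 2300 → laminar, so f = 64/Re = 0.04969 (roughness is irrelevant in laminar flow).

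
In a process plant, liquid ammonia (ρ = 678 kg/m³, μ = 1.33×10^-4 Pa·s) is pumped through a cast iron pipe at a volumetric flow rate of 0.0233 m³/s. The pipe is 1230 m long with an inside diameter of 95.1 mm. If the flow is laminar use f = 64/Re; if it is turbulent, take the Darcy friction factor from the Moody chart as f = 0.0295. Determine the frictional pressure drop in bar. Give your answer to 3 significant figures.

ΔP ≈ 13.9 bar

Cross-sectional area A = πD²/4 = π(0.0951)²/4 = 0.007103 m²; mean velocity V = Q/A = 0.0233/0.007103 = 3.28 m/s.
Reynolds number Re = ρVD/μ = 678 · 3.28 · 0.0951 / 0.000133 = 1.59e+06.
Re > 4000 → turbulent; use the Moody-chart value f = 0.0295.
Darcy-Weisbach: ΔP = f(L/D)(ρV²/2) = 0.0295·(1230/0.0951)·(678·3.28²/2) = 0.0295·1.293e+04·3648 = 1.392e+06 Pa.
ΔP = 1.392e+06 Pa = 13.9 bar.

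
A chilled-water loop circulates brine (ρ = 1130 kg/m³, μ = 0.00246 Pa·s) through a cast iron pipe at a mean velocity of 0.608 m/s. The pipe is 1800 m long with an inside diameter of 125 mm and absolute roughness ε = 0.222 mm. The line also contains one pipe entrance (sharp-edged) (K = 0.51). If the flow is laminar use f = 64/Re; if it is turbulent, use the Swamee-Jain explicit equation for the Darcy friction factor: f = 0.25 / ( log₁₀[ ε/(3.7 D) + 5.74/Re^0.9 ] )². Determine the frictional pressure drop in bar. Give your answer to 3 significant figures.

Reynolds number Re = ρVD/μ = 1130 · 0.608 · 0.125 / 0.00246 = 3.491e+04.
Re > 4000 → turbulent. Relative roughness ε/D = 0.000222/0.125 = 0.00178. Swamee-Jain: f = 0.25/(log₁₀[0.00178/3.7 + 5.74/3.491e+04^0.9])² = 0.25/(log₁₀[0.00048 + 0.000468])² = 0.25/(-3.023)² = 0.02735.
Total minor-loss coefficient ΣK = 1·0.51 = 0.51.
ΔP = [f·L/D + ΣK]·(ρV²/2) = [0.02735·1800/0.125 + 0.51]·(1130·0.608²/2) = [393.9 + 0.51]·208.9 = 8.237e+04 Pa.
ΔP = 8.237e+04 Pa = 0.824 bar.

ΔP ≈ 0.824 bar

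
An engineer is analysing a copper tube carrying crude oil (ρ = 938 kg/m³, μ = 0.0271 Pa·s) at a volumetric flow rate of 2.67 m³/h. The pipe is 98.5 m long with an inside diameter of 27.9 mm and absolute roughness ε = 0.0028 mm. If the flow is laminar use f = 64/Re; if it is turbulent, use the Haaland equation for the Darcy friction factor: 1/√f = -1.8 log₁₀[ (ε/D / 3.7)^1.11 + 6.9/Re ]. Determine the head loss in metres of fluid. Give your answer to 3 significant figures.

h_f ≈ 14.5 m

Q = 2.67 m³/h = 2.67/3600 = 0.0007417 m³/s.
Cross-sectional area A = πD²/4 = π(0.0279)²/4 = 0.0006114 m²; mean velocity V = Q/A = 0.0007417/0.0006114 = 1.213 m/s.
Reynolds number Re = ρVD/μ = 938 · 1.213 · 0.0279 / 0.0271 = 1172.
Re < 2300 → laminar flow, so f = 64/Re = 64/1172 = 0.05463 (the turbulent correlation is not needed).
Darcy-Weisbach: ΔP = f(L/D)(ρV²/2) = 0.05463·(98.5/0.0279)·(938·1.213²/2) = 0.05463·3530·690.2 = 1.331e+05 Pa.
Head loss h_f = ΔP/(ρg) = 1.331e+05/(938·9.81) = 14.5 m.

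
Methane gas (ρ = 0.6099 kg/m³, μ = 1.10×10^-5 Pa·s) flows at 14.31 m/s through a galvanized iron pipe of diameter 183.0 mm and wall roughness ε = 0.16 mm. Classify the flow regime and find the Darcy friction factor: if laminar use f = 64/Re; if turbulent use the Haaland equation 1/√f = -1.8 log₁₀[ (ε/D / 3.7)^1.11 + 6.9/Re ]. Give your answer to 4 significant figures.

f ≈ 0.02084

Re = ρVD/μ = 0.6099·14.31·0.183/1.1e-05 = 1.452e+05.
Re > 4000 → turbulent. ε/D = 0.00016/0.183 = 0.000874; Haaland: 1/√f = -1.8 log₁₀[9.43e-05 + 4.75e-05] = 6.927, so f = 0.02084.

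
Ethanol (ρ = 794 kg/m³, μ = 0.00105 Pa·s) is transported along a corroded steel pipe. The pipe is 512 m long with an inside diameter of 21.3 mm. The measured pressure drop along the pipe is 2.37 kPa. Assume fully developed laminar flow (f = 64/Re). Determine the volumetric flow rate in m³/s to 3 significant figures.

For laminar flow, f = 64/Re with Re = ρVD/μ, so Darcy-Weisbach reduces to ΔP = 32μLV/D². Solving for V: V = ΔP·D²/(32μL) = 2370·(0.0213)²/(32·0.00105·512) = 0.0625 m/s.
Check: Re = ρVD/μ = 794·0.0625·0.0213/0.00105 = 1007 < 2300, so the laminar assumption holds.
Q = V·A = 0.0625·(π/4·0.0213²) = 2.227e-05 m³/s = 2.23×10^-5 m³/s.

Q ≈ 2.23×10^-5 m³/s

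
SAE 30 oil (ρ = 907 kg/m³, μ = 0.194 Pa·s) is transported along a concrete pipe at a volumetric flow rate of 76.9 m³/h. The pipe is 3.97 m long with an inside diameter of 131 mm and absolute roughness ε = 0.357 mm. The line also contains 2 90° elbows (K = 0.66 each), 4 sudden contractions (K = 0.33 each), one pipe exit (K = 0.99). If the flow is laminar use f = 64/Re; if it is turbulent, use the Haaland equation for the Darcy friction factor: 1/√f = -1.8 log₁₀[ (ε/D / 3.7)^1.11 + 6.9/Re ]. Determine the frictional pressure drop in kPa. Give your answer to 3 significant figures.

ΔP ≈ 6.41 kPa

Q = 76.9 m³/h = 76.9/3600 = 0.02136 m³/s.
Cross-sectional area A = πD²/4 = π(0.131)²/4 = 0.01348 m²; mean velocity V = Q/A = 0.02136/0.01348 = 1.585 m/s.
Reynolds number Re = ρVD/μ = 907 · 1.585 · 0.131 / 0.194 = 970.7.
Re < 2300 → laminar flow, so f = 64/Re = 64/970.7 = 0.06593 (the turbulent correlation is not needed).
Total minor-loss coefficient ΣK = 2·0.66 + 4·0.33 + 1·0.99 = 3.63.
ΔP = [f·L/D + ΣK]·(ρV²/2) = [0.06593·3.97/0.131 + 3.63]·(907·1.585²/2) = [1.998 + 3.63]·1139 = 6411 Pa.
ΔP = 6411 Pa = 6.41 kPa.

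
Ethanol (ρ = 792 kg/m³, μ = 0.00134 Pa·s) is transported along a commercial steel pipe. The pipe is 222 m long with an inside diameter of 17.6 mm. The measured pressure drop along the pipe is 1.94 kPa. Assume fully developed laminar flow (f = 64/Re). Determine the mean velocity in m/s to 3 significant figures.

V ≈ 0.0631 m/s

For laminar flow, f = 64/Re with Re = ρVD/μ, so Darcy-Weisbach reduces to ΔP = 32μLV/D². Solving for V: V = ΔP·D²/(32μL) = 1940·(0.0176)²/(32·0.00134·222) = 0.06313 m/s.
Check: Re = ρVD/μ = 792·0.06313·0.0176/0.00134 = 656.7 < 2300, so the laminar assumption holds.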